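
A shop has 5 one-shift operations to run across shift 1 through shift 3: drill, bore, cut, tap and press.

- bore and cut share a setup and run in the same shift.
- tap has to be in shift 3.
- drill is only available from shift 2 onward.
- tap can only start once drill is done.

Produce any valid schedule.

bore -> shift 1; press -> shift 1; drill -> shift 2; tap -> shift 3; cut -> shift 1

Checking: drill(shift 2) before tap(shift 3); bore = cut = shift 1; tap=shift 3 in [shift 3,shift 3]; drill=shift 2 in [shift 2,shift 3].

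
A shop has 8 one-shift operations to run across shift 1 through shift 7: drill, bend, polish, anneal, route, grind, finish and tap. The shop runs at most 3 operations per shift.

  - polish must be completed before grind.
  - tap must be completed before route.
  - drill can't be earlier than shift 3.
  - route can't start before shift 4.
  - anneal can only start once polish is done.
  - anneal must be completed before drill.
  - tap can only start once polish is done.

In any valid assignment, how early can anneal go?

Precedence pushes anneal to at least shift 2; downstream work caps anneal at shift 6.
anneal at shift 2 is achievable: tap=shift 2; polish=shift 1; drill=shift 3; grind=shift 2; anneal=shift 2; finish=shift 1; bend=shift 1; route=shift 4.

shift 2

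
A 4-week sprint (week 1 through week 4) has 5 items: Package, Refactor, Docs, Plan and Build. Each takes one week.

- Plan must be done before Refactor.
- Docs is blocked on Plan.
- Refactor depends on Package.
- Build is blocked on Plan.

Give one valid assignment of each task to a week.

Refactor=week 2; Docs=week 2; Plan=week 1; Build=week 2; Package=week 1

Checking: Plan(week 1) before Build(week 2); Plan(week 1) before Docs(week 2); Plan(week 1) before Refactor(week 2); Package(week 1) before Refactor(week 2).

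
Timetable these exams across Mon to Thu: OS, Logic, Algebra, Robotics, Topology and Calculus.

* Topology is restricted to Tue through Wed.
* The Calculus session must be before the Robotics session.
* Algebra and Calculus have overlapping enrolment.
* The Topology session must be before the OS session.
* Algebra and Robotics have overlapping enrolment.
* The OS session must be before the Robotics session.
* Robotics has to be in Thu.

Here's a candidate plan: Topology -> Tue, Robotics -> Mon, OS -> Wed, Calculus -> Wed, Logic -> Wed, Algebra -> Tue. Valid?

No — it violates: Robotics has to be in Thu

Algebra and Robotics have overlapping enrolment — holds.
Robotics has to be in Thu — violated.
Topology is restricted to Tue through Wed — holds.
The Topology session must be before the OS session — holds.
The Calculus session must be before the Robotics session — violated.
The OS session must be before the Robotics session — violated.
Algebra and Calculus have overlapping enrolment — holds.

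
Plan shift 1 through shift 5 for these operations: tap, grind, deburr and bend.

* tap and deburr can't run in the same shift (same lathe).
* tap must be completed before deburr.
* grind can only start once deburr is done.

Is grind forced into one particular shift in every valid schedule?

grind can be shift 3 (e.g. tap=shift 1; grind=shift 3; deburr=shift 2; bend=shift 1) or shift 4 (e.g. bend=shift 1; deburr=shift 2; grind=shift 4; tap=shift 1).

No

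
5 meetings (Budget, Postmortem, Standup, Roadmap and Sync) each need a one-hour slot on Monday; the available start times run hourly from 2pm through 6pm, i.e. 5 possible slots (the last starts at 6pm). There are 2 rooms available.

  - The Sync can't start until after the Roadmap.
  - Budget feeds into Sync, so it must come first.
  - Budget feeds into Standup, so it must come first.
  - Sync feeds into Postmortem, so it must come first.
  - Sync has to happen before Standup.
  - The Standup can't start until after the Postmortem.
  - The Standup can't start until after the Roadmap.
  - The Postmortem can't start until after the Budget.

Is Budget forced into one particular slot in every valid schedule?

Budget can be 2pm (e.g. Sync -> 3pm, Postmortem -> 4pm, Standup -> 5pm, Budget -> 2pm, Roadmap -> 2pm) or 3pm (e.g. Standup=6pm; Sync=4pm; Postmortem=5pm; Budget=3pm; Roadmap=2pm).

No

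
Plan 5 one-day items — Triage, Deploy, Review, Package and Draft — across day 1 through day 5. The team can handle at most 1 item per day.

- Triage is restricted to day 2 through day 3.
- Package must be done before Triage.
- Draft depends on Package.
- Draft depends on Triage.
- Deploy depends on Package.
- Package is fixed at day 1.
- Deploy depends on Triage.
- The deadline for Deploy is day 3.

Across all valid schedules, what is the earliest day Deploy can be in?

day 3

Precedence pushes Deploy to at least day 3; Deploy's own window allows nothing later than day 3.
Deploy at day 3 is achievable: Package in day 1, Review in day 5, Deploy in day 3, Draft in day 4, Triage in day 2.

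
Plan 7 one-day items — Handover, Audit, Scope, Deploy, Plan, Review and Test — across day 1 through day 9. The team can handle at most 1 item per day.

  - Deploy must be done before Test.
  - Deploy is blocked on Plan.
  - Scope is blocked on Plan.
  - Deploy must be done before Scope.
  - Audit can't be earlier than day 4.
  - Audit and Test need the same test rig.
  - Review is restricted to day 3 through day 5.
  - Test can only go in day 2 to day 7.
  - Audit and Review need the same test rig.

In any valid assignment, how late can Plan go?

Downstream work caps Plan at day 5.
Plan at day 5 is achievable: Plan in day 5, Review in day 3, Handover in day 1, Audit in day 4, Deploy in day 6, Test in day 7, Scope in day 8.

day 5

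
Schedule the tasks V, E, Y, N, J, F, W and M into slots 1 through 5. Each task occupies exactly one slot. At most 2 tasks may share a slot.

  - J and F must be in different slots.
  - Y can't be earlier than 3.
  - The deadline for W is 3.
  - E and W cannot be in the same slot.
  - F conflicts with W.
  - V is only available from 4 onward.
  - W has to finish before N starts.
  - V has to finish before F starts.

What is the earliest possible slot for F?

5

Precedence pushes F to at least 5.
F at 5 is achievable: M=3, W=1, V=4, Y=3, E=2, N=2, F=5, J=1.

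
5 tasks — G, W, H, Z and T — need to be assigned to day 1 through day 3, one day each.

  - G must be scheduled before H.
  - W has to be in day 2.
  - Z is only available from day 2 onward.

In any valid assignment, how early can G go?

Downstream work caps G at day 2.
G at day 1 is achievable: H in day 2; T in day 1; W in day 2; Z in day 2; G in day 1.

day 1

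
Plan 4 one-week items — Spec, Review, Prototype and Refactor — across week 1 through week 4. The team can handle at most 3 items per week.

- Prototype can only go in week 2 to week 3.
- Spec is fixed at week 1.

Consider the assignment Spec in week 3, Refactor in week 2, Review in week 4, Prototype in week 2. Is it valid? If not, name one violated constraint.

No — it violates: Spec is fixed at week 1

The team can handle at most 3 items per week — holds.
Prototype can only go in week 2 to week 3 — holds.
Spec is fixed at week 1 — violated.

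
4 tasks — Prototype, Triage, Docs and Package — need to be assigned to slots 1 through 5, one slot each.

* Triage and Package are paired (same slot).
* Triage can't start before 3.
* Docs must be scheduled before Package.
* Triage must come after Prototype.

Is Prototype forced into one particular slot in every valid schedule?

No

Prototype can be 1 (e.g. Docs -> 1, Package -> 3, Prototype -> 1, Triage -> 3) or 2 (e.g. Triage=3, Docs=1, Package=3, Prototype=2).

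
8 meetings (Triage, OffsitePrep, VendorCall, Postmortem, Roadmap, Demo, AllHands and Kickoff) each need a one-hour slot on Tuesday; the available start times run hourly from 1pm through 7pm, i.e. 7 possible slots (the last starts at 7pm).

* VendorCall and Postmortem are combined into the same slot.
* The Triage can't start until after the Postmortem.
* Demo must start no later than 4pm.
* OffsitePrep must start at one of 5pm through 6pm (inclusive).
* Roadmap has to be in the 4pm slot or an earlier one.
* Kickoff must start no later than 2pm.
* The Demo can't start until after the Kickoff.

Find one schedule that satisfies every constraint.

OffsitePrep -> 5pm; AllHands -> 1pm; Kickoff -> 1pm; Demo -> 2pm; Postmortem -> 1pm; Roadmap -> 1pm; VendorCall -> 1pm; Triage -> 2pm

Checking: Kickoff(1pm) before Demo(2pm); Postmortem(1pm) before Triage(2pm); VendorCall = Postmortem = 1pm; Demo=2pm in [1pm,4pm]; Kickoff=1pm in [1pm,2pm]; OffsitePrep=5pm in [5pm,6pm]; Roadmap=1pm in [1pm,4pm].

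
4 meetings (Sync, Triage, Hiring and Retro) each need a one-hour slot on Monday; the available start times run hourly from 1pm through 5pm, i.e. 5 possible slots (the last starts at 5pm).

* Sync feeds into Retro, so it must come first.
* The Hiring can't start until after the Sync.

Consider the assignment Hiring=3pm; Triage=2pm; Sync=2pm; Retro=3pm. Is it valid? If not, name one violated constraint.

Yes

The Hiring can't start until after the Sync — holds.
Sync feeds into Retro, so it must come first — holds.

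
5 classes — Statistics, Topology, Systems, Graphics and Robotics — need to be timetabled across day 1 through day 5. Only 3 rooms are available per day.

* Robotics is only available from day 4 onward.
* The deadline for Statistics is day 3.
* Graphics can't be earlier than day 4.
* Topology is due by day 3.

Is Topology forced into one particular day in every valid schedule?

Topology can be day 1 (e.g. Statistics=day 1; Robotics=day 4; Graphics=day 4; Topology=day 1; Systems=day 1) or day 2 (e.g. Statistics in day 1; Topology in day 2; Systems in day 1; Graphics in day 4; Robotics in day 4).

No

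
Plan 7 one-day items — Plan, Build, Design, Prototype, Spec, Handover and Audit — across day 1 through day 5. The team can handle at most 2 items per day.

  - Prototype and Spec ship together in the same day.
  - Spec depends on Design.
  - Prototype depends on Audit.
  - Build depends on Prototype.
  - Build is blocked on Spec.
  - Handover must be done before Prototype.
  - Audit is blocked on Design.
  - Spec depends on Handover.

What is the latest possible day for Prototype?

Precedence pushes Prototype to at least day 3; downstream work caps Prototype at day 4.
Prototype at day 4 is achievable: Prototype -> day 4; Audit -> day 2; Plan -> day 2; Handover -> day 1; Build -> day 5; Design -> day 1; Spec -> day 4.

day 4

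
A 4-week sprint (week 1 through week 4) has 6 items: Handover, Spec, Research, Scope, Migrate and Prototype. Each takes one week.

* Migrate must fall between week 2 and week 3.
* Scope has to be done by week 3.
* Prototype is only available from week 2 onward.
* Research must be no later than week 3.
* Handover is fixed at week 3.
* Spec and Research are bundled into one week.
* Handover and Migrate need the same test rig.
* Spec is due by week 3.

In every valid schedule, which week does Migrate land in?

week 2

Migrate's window is week 2–week 3.
Handover is fixed at week 3, and Migrate can't share a week with Handover.
So Migrate must be week 2.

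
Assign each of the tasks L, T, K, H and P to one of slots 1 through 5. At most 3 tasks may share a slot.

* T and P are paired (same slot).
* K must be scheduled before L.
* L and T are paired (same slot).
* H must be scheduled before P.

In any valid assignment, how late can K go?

4

Downstream work caps K at 4.
K at 4 is achievable: H=1, L=5, T=5, K=4, P=5.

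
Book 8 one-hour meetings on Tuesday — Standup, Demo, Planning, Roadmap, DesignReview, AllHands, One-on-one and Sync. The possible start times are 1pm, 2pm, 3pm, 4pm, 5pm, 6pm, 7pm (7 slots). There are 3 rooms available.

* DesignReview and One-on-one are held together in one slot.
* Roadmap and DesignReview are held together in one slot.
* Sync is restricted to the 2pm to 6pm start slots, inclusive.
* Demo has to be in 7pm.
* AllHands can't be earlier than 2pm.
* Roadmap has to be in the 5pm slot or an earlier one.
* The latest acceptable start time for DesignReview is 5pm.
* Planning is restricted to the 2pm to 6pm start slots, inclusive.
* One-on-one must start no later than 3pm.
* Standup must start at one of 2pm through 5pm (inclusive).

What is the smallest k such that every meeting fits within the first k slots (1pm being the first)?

With at most 3 per slot and 8 meetings, at least 3 slots are needed.
Demo can't be placed before 7pm — that is slot 7 counting from 1pm — so the schedule must run through at least 7 slots.
7 works (last occupied slot: 7pm): for example Planning in 2pm; DesignReview in 1pm; Demo in 7pm; Sync in 2pm; Standup in 2pm; Roadmap in 1pm; AllHands in 3pm; One-on-one in 1pm.

7 slots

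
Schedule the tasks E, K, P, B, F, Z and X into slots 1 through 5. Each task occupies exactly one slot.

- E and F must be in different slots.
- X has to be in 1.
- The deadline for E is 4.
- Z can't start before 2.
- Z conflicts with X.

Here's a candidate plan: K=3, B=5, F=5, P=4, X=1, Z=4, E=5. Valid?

Z can't start before 2 — holds.
X has to be in 1 — holds.
E and F must be in different slots — violated.
The deadline for E is 4 — violated.
Z conflicts with X — holds.

Invalid. The deadline for E is 4.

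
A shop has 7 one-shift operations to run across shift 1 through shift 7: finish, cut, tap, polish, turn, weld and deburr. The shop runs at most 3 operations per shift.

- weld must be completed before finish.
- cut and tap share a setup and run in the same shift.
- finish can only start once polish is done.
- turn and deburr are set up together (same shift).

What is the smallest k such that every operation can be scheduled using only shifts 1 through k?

3

The precedence chain requires at least 2 distinct shifts.
With at most 3 per shift and 7 operations, at least 3 shifts are needed.
3 works (last occupied shift: shift 3): for example weld -> shift 1; finish -> shift 2; polish -> shift 1; tap -> shift 2; turn -> shift 3; deburr -> shift 3; cut -> shift 2.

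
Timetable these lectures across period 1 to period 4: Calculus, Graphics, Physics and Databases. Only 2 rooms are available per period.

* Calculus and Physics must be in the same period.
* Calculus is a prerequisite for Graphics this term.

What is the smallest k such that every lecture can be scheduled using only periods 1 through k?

2 periods

The precedence chain requires at least 2 distinct periods.
With at most 2 per period and 4 lectures, at least 2 periods are needed.
2 works (last occupied period: period 2): for example Physics in period 1, Calculus in period 1, Graphics in period 2, Databases in period 2.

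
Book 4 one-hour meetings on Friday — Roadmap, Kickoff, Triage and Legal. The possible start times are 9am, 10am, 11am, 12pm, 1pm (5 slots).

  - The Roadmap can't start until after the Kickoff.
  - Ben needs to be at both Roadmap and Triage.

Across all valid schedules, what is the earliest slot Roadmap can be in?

10am

Precedence pushes Roadmap to at least 10am.
Roadmap at 10am is achievable: Triage -> 9am, Roadmap -> 10am, Kickoff -> 9am, Legal -> 9am.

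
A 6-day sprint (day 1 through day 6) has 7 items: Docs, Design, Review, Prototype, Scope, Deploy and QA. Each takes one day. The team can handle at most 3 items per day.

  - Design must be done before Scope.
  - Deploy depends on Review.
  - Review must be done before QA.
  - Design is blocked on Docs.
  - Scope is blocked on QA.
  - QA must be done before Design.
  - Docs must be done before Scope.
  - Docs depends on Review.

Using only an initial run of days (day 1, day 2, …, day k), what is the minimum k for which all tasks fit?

The precedence chain requires at least 4 distinct days.
With at most 3 per day and 7 tasks, at least 3 days are needed.
4 works (last occupied day: day 4): for example QA -> day 2; Scope -> day 4; Prototype -> day 1; Deploy -> day 2; Design -> day 3; Docs -> day 2; Review -> day 1.

4 days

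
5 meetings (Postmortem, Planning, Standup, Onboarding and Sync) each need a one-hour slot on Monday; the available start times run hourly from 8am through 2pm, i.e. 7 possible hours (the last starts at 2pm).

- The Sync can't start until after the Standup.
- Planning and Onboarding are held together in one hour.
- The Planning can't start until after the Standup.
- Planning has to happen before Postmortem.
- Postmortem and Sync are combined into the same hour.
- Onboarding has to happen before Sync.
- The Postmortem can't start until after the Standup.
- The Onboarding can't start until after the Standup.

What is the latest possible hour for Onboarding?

1pm

Precedence pushes Onboarding to at least 9am; downstream work caps Onboarding at 1pm.
Onboarding at 1pm is achievable: Planning in 1pm; Sync in 2pm; Postmortem in 2pm; Standup in 8am; Onboarding in 1pm.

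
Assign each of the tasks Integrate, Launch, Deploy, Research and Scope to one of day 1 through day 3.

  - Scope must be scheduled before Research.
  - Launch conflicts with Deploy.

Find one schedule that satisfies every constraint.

Scope in day 1, Launch in day 1, Integrate in day 1, Deploy in day 2, Research in day 2

Checking: Scope(day 1) before Research(day 2); Launch(day 1) != Deploy(day 2).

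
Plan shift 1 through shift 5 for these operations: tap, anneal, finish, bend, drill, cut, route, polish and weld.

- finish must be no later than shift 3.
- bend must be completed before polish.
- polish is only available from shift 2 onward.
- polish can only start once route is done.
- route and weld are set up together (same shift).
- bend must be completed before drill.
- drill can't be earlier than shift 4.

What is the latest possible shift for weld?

shift 4

Weld must be in the same shift as route, which can't be after shift 4, so weld is at most shift 4.
weld at shift 4 is achievable: weld in shift 4, tap in shift 1, anneal in shift 1, route in shift 4, finish in shift 1, drill in shift 4, cut in shift 1, polish in shift 5, bend in shift 1.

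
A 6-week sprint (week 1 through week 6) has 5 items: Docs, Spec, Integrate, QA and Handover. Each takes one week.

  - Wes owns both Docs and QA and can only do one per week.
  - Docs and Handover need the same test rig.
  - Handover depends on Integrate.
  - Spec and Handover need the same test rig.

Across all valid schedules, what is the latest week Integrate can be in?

week 5

Downstream work caps Integrate at week 5.
Integrate at week 5 is achievable: Handover -> week 6; Spec -> week 1; QA -> week 2; Integrate -> week 5; Docs -> week 1.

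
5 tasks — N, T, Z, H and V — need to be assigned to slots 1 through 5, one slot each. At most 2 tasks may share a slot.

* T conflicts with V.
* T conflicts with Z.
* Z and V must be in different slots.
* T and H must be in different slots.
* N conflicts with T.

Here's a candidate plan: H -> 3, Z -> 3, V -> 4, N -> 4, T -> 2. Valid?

Valid

T conflicts with Z — holds.
N conflicts with T — holds.
Z and V must be in different slots — holds.
At most 2 tasks may share a slot — holds.
T and H must be in different slots — holds.
T conflicts with V — holds.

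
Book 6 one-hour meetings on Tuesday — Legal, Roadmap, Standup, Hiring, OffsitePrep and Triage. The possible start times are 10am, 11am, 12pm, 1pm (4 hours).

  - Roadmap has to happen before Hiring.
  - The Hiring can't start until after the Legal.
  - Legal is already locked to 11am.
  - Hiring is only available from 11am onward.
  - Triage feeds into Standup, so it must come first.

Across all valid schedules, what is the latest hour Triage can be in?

12pm

Downstream work caps Triage at 12pm.
Triage at 12pm is achievable: Standup=1pm; Triage=12pm; OffsitePrep=10am; Roadmap=10am; Hiring=12pm; Legal=11am.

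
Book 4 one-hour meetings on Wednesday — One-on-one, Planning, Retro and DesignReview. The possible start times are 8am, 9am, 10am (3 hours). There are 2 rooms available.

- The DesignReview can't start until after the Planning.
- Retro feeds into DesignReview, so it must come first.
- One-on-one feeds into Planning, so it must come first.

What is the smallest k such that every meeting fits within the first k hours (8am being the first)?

The precedence chain requires at least 3 distinct hours.
With at most 2 per hour and 4 meetings, at least 2 hours are needed.
3 works (last occupied hour: 10am): for example Retro -> 8am, Planning -> 9am, One-on-one -> 8am, DesignReview -> 10am.

3 hours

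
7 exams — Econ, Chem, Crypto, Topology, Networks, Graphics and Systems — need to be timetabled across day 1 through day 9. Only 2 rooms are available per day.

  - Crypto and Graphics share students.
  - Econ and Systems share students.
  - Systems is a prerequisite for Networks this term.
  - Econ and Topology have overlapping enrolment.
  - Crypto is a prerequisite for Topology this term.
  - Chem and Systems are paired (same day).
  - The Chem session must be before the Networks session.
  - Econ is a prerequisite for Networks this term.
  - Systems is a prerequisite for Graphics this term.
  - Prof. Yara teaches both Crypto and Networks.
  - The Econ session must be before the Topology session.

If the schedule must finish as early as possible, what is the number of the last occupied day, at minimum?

The precedence chain requires at least 2 distinct days.
With at most 2 per day and 7 exams, at least 4 days are needed.
4 works (last occupied day: day 4): for example Graphics in day 4; Topology in day 3; Networks in day 3; Systems in day 2; Crypto in day 1; Chem in day 2; Econ in day 1.

4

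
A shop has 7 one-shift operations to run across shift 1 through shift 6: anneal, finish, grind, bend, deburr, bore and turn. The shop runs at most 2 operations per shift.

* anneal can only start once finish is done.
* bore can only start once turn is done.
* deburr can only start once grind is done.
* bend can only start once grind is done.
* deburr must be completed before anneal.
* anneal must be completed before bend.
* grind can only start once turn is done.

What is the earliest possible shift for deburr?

shift 3

Precedence pushes deburr to at least shift 3; downstream work caps deburr at shift 4.
deburr at shift 3 is achievable: turn=shift 1; finish=shift 1; anneal=shift 4; bore=shift 2; bend=shift 5; grind=shift 2; deburr=shift 3.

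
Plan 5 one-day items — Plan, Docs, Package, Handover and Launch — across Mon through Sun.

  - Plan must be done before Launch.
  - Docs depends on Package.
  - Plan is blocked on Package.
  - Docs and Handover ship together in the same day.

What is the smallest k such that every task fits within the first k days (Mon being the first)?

The precedence chain requires at least 3 distinct days.
3 works (last occupied day: Wed): for example Docs -> Tue; Plan -> Tue; Launch -> Wed; Package -> Mon; Handover -> Tue.

3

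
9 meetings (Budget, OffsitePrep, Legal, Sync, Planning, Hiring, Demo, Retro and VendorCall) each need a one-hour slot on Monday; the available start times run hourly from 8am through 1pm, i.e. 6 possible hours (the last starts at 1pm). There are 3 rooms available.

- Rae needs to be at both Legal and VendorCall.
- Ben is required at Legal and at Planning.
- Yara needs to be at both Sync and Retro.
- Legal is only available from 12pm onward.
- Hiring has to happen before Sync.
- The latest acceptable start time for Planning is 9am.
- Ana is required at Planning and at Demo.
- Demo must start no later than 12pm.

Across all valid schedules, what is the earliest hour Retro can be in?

8am

Retro at 8am is achievable: Demo=9am; Sync=9am; VendorCall=10am; Budget=9am; Hiring=8am; Planning=8am; OffsitePrep=10am; Legal=12pm; Retro=8am.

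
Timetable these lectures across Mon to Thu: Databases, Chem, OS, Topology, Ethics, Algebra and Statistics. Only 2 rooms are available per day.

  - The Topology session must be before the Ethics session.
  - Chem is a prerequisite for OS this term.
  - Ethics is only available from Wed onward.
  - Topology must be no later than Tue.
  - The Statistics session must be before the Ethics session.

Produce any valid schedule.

Algebra=Thu, Statistics=Tue, Databases=Wed, Chem=Mon, OS=Tue, Ethics=Wed, Topology=Mon

Checking: Statistics(Tue) before Ethics(Wed); Topology(Mon) before Ethics(Wed); Chem(Mon) before OS(Tue); Topology=Mon in [Mon,Tue]; Ethics=Wed in [Wed,Thu]; max 2 per day (cap 2).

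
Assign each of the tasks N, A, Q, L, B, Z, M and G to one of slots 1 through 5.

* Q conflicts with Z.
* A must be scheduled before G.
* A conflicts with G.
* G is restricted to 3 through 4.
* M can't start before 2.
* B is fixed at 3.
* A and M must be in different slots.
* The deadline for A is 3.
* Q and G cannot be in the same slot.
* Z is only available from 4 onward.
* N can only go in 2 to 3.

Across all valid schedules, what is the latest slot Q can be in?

Q at 5 is achievable: G=3, L=1, A=1, B=3, Q=5, M=2, N=2, Z=4.

5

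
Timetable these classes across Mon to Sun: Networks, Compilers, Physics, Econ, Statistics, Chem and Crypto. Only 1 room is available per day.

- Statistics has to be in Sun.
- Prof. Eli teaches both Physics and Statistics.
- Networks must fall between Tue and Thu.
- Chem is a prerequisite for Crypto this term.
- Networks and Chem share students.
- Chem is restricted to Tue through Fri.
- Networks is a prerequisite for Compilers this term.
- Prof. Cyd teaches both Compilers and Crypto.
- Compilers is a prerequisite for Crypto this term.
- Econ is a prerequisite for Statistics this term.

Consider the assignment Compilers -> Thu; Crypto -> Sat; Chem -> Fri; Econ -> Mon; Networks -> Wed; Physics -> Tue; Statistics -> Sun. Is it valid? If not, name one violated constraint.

Networks must fall between Tue and Thu — holds.
Compilers is a prerequisite for Crypto this term — holds.
Networks is a prerequisite for Compilers this term — holds.
Prof. Eli teaches both Physics and Statistics — holds.
Chem is restricted to Tue through Fri — holds.
Econ is a prerequisite for Statistics this term — holds.
Statistics has to be in Sun — holds.
Prof. Cyd teaches both Compilers and Crypto — holds.
Only 1 room is available per day — holds.
Chem is a prerequisite for Crypto this term — holds.
Networks and Chem share students — holds.

Valid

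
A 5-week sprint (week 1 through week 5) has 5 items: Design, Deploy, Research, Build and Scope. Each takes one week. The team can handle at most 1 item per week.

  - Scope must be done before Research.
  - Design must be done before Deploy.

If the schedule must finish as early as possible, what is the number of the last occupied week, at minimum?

week 5

The precedence chain requires at least 2 distinct weeks.
With at most 1 per week and 5 tasks, at least 5 weeks are needed.
5 works (last occupied week: week 5): for example Deploy in week 2; Build in week 5; Research in week 4; Scope in week 3; Design in week 1.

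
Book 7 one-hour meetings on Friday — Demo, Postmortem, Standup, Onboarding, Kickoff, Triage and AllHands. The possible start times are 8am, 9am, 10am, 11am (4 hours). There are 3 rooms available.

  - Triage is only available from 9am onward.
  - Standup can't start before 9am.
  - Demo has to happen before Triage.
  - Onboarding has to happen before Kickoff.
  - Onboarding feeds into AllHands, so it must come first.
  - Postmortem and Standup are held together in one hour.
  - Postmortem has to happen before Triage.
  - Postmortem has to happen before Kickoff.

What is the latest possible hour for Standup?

10am

Standup is available from 9am; Standup must be in the same hour as Postmortem, which can't be after 10am, so Standup is at most 10am.
Standup at 10am is achievable: Demo -> 8am; Kickoff -> 11am; Standup -> 10am; Triage -> 11am; AllHands -> 9am; Onboarding -> 8am; Postmortem -> 10am.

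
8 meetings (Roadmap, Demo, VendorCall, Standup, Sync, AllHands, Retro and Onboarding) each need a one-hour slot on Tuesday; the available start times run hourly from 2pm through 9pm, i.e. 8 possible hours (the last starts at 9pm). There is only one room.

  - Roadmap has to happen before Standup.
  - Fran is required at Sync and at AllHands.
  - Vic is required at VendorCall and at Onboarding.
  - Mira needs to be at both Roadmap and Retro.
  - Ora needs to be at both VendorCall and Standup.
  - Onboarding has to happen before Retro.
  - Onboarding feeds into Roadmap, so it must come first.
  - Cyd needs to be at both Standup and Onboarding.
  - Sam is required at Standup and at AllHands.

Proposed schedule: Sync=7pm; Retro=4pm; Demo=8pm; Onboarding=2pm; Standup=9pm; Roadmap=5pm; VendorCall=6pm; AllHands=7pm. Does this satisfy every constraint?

Sam is required at Standup and at AllHands — holds.
There is only one room — violated.
Mira needs to be at both Roadmap and Retro — holds.
Cyd needs to be at both Standup and Onboarding — holds.
Onboarding feeds into Roadmap, so it must come first — holds.
Fran is required at Sync and at AllHands — violated.
Ora needs to be at both VendorCall and Standup — holds.
Onboarding has to happen before Retro — holds.
Roadmap has to happen before Standup — holds.
Vic is required at VendorCall and at Onboarding — holds.

Invalid. Fran is required at Sync and at AllHands.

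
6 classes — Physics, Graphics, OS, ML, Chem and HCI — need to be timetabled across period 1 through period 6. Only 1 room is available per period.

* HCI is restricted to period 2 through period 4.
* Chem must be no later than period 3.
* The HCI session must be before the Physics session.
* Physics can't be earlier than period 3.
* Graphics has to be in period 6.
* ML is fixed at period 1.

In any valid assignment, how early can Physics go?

Physics is available from period 3.
Physics at period 4 is achievable: Graphics=period 6, HCI=period 2, Chem=period 3, ML=period 1, Physics=period 4, OS=period 5.
Nothing earlier works — the capacity limit rule out every period before period 4.

period 4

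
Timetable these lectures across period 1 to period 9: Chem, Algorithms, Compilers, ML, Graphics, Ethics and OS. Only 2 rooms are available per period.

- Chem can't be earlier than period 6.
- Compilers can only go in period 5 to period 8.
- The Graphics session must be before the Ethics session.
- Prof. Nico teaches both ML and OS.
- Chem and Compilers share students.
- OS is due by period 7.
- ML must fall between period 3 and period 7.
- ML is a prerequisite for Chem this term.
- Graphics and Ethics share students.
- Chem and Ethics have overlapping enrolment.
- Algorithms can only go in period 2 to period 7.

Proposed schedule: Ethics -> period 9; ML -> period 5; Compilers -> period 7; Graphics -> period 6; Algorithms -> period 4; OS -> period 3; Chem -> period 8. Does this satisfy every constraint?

OS is due by period 7 — holds.
Chem and Ethics have overlapping enrolment — holds.
Chem and Compilers share students — holds.
Algorithms can only go in period 2 to period 7 — holds.
Graphics and Ethics share students — holds.
ML is a prerequisite for Chem this term — holds.
Only 2 rooms are available per period — holds.
Chem can't be earlier than period 6 — holds.
ML must fall between period 3 and period 7 — holds.
Prof. Nico teaches both ML and OS — holds.
Compilers can only go in period 5 to period 8 — holds.
The Graphics session must be before the Ethics session — holds.

Valid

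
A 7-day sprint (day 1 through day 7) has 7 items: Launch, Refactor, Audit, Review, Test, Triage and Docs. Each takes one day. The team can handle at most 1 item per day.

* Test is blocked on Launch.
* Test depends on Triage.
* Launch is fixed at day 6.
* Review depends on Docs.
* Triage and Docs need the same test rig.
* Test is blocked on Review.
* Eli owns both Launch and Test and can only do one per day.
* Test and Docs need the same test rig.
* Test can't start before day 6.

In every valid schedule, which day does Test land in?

day 7

Test's window is day 6–day 7.
Launch is fixed at day 6, and Test can't share a day with Launch.
So Test must be day 7.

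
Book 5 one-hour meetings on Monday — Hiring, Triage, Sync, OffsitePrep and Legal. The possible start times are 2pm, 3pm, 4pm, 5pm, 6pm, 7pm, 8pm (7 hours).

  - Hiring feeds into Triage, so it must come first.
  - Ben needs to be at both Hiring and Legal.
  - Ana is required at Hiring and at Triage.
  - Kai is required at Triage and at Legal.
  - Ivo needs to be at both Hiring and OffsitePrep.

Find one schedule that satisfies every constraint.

Hiring=2pm; OffsitePrep=3pm; Triage=3pm; Legal=4pm; Sync=2pm

Checking: Hiring(2pm) before Triage(3pm); Hiring(2pm) != Triage(3pm); Hiring(2pm) != Legal(4pm); Hiring(2pm) != OffsitePrep(3pm); Triage(3pm) != Legal(4pm).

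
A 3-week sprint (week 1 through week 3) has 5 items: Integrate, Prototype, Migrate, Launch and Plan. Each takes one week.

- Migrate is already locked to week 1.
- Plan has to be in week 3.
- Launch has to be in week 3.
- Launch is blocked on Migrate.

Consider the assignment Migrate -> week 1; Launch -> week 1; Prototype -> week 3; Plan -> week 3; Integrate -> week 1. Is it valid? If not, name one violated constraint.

No — it violates: Launch has to be in week 3

Launch is blocked on Migrate — violated.
Plan has to be in week 3 — holds.
Migrate is already locked to week 1 — holds.
Launch has to be in week 3 — violated.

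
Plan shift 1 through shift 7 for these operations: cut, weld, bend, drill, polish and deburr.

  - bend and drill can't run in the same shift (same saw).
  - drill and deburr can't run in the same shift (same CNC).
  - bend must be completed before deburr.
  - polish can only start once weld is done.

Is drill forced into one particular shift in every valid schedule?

No

drill can be shift 1 (e.g. polish=shift 2, cut=shift 1, drill=shift 1, weld=shift 1, bend=shift 2, deburr=shift 3) or shift 2 (e.g. cut in shift 1, polish in shift 2, deburr in shift 3, weld in shift 1, drill in shift 2, bend in shift 1).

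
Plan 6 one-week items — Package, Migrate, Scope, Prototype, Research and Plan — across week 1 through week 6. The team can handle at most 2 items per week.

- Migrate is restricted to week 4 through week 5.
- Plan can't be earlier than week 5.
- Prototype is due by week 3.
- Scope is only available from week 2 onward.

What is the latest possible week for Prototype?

week 3

Prototype's own window allows nothing later than week 3.
Prototype at week 3 is achievable: Package in week 1, Migrate in week 4, Prototype in week 3, Plan in week 5, Research in week 1, Scope in week 2.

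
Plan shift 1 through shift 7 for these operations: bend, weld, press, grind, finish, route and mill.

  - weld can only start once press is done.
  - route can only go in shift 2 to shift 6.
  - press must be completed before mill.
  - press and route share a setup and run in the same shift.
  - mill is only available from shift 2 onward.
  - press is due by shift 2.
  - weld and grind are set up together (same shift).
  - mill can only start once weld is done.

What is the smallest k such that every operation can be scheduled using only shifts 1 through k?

The precedence chain requires at least 3 distinct shifts.
Propagating the time windows through the other constraints, mill can't land before shift 4, so the schedule must run through at least shift 4.
4 works (last occupied shift: shift 4): for example weld -> shift 3; finish -> shift 1; route -> shift 2; mill -> shift 4; bend -> shift 1; press -> shift 2; grind -> shift 3.

4 shifts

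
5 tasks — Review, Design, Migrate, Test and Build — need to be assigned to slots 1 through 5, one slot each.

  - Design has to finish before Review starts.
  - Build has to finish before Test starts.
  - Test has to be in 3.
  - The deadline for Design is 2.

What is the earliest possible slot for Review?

Precedence pushes Review to at least 2.
Review at 2 is achievable: Migrate -> 1; Design -> 1; Review -> 2; Build -> 1; Test -> 3.

2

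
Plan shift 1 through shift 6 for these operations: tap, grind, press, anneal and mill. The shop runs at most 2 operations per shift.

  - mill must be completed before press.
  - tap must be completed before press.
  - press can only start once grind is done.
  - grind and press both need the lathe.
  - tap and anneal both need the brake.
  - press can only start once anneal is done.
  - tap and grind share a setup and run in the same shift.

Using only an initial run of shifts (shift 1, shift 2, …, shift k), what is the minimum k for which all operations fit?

3

The precedence chain requires at least 2 distinct shifts.
With at most 2 per shift and 5 operations, at least 3 shifts are needed.
3 works (last occupied shift: shift 3): for example grind -> shift 1, tap -> shift 1, press -> shift 3, anneal -> shift 2, mill -> shift 2.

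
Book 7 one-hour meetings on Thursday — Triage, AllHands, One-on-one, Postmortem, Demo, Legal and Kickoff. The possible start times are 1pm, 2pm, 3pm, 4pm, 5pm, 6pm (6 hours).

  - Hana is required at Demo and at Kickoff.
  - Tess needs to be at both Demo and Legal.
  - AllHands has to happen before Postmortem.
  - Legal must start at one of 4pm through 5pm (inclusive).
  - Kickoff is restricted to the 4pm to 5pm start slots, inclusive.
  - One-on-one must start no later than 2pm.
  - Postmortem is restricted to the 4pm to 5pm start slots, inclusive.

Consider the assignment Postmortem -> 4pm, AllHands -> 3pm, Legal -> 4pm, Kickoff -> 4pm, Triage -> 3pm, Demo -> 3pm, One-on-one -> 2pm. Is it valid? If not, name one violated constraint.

Yes, all constraints hold

Postmortem is restricted to the 4pm to 5pm start slots, inclusive — holds.
Legal must start at one of 4pm through 5pm (inclusive) — holds.
Hana is required at Demo and at Kickoff — holds.
Tess needs to be at both Demo and Legal — holds.
AllHands has to happen before Postmortem — holds.
Kickoff is restricted to the 4pm to 5pm start slots, inclusive — holds.
One-on-one must start no later than 2pm — holds.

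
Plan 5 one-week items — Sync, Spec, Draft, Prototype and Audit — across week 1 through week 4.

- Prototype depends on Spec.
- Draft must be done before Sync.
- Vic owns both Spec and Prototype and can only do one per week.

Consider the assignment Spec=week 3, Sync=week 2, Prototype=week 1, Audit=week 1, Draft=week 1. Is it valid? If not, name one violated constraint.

Draft must be done before Sync — holds.
Vic owns both Spec and Prototype and can only do one per week — holds.
Prototype depends on Spec — violated.

Invalid. Prototype depends on Spec.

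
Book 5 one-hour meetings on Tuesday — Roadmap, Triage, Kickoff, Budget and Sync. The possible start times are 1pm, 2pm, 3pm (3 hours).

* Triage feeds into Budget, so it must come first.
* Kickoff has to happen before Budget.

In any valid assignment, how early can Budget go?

Precedence pushes Budget to at least 2pm.
Budget at 2pm is achievable: Triage=1pm, Budget=2pm, Roadmap=1pm, Kickoff=1pm, Sync=1pm.

2pm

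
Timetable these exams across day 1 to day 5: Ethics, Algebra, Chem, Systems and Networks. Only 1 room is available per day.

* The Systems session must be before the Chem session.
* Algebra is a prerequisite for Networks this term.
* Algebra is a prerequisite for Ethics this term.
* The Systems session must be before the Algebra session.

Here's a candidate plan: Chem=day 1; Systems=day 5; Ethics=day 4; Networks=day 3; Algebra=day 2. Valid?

Only 1 room is available per day — holds.
The Systems session must be before the Chem session — violated.
Algebra is a prerequisite for Ethics this term — holds.
Algebra is a prerequisite for Networks this term — holds.
The Systems session must be before the Algebra session — violated.

Invalid. The Systems session must be before the Chem session.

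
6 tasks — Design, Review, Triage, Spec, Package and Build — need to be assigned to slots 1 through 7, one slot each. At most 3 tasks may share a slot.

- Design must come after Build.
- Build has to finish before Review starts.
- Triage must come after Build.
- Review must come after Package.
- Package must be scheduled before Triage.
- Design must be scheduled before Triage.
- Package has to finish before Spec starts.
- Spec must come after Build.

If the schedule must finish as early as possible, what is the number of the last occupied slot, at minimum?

3

The precedence chain requires at least 3 distinct slots.
With at most 3 per slot and 6 tasks, at least 2 slots are needed.
3 works (last occupied slot: 3): for example Package -> 1; Design -> 2; Review -> 2; Spec -> 2; Triage -> 3; Build -> 1.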